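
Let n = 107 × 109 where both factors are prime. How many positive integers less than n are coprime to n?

φ(107) = 107 − 1 = 106.
φ(109) = 109 − 1 = 108.
φ(11663) = 106 × 108 = 11448.

11448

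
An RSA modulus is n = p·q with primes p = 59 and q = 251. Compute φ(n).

14500

φ(pq) = (p−1)(q−1) = 58 · 250 = 14500.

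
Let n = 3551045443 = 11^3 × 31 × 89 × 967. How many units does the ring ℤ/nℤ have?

φ(11^3) = 11^2·(11−1) = 121·10 = 1210.
φ(31) = 31 − 1 = 30.
φ(89) = 89 − 1 = 88.
φ(967) = 967 − 1 = 966.
φ(3551045443) = 1210 × 30 × 88 × 966 = 3085790400.

3085790400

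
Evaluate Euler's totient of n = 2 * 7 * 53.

φ(742) = 742 · (1 − 1/2) · (1 − 1/7) · (1 − 1/53)
       = 742 · 312/742 = 312.

312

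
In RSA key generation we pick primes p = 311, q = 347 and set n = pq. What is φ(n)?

107260

φ(n) = (p − 1)(q − 1) = (311−1)(347−1) = 310·346 = 107260.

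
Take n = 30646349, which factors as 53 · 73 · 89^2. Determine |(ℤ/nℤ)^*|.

φ(53) = 53 − 1 = 52.
φ(73) = 73 − 1 = 72.
φ(89^2) = 89^2 − 89^1 = 7921 − 89 = 7832.
φ(30646349) = 52 × 72 × 7832 = 29323008.

29323008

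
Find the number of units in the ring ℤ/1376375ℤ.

792000

1376375 = 5**3 * 7 * 11**2 * 13.
φ(1376375) = 1376375 · (1 − 1/5) · (1 − 1/7) · (1 − 1/11) · (1 − 1/13)
       = 1376375 · 2880/5005 = 792000.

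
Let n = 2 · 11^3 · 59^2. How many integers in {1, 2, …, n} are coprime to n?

φ(2) = 2 − 1 = 1.
φ(11^3) = 11^2·(11−1) = 121·10 = 1210.
φ(59^2) = 59^2 − 59^1 = 3481 − 59 = 3422.
Multiply: 1 · 1210 · 3422 = 4140620.

4140620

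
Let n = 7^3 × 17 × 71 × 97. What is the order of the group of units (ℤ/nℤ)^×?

31610880

φ(7^3) = 7^2·(7−1) = 49·6 = 294.
φ(17) = 17 − 1 = 16.
φ(71) = 71 − 1 = 70.
φ(97) = 97 − 1 = 96.
Multiply: 294 · 16 · 70 · 96 = 31610880.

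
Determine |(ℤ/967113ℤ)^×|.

967113 = 3**3 · 7**2 · 17 · 43.
φ(967113) = 967113 · (1 − 1/3) · (1 − 1/7) · (1 − 1/17) · (1 − 1/43)
       = 967113 · 8064/15351 = 508032.

508032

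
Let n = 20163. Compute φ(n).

11040

First factor: 20163 = 3 × 11 × 13 × 47.
φ(20163) = 20163 · (1 − 1/3) · (1 − 1/11) · (1 − 1/13) · (1 − 1/47)
       = 20163 · 11040/20163 = 11040.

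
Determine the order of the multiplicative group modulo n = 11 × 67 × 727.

479160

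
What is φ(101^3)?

1020100

φ(101^3) = 101^2·(101−1) = 10201·100 = 1020100.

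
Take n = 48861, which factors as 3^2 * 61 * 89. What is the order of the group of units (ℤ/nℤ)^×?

31680

φ(3^2) = 3^2 − 3^1 = 9 − 3 = 6.
φ(61) = 61 − 1 = 60.
φ(89) = 89 − 1 = 88.
φ(48861) = 6 × 60 × 88 = 31680.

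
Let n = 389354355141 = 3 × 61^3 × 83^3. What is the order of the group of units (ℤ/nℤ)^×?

φ(3) = 3 − 1 = 2.
φ(61^3) = 61^3 − 61^2 = 226981 − 3721 = 223260.
φ(83^3) = 83^2·(83−1) = 6889·82 = 564898.
Since φ is multiplicative, φ(389354355141) = 2 · 223260 · 564898 = 252238254960.

252238254960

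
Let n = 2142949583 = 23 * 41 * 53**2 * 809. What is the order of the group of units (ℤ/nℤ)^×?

φ(2142949583) = 2142949583 · (1 − 1/23) · (1 − 1/41) · (1 − 1/53) · (1 − 1/809)
       = 2142949583 · 36974080/40433011 = 1959626240.

1959626240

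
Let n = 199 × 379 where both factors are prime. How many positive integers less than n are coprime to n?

φ(199) = 199 − 1 = 198.
φ(379) = 379 − 1 = 378.
Since φ is multiplicative, φ(75421) = 198 · 378 = 74844.

74844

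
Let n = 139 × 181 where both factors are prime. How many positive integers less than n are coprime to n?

24840

φ(139) = 139 − 1 = 138.
φ(181) = 181 − 1 = 180.
Multiply: 138 · 180 = 24840.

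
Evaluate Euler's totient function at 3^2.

6

φ(9) = 9 · (1 − 1/3)
       = 9 · 2/3 = 6.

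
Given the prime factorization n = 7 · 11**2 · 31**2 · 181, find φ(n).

φ(147328027) = 147328027 · (1 − 1/7) · (1 − 1/11) · (1 − 1/31) · (1 − 1/181)
       = 147328027 · 324000/432047 = 110484000.

110484000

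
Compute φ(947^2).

φ(947^2) = 947^1·(947−1) = 947·946 = 895862.

895862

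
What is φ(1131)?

First factor: 1131 = 3 × 13 × 29.
φ(1131) = 1131 · (1 − 1/3) · (1 − 1/13) · (1 − 1/29)
       = 1131 · 672/1131 = 672.

672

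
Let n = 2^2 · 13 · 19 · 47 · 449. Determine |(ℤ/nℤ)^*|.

8902656

φ(2^2) = 2^1·(2−1) = 2·1 = 2.
φ(13) = 13 − 1 = 12.
φ(19) = 19 − 1 = 18.
φ(47) = 47 − 1 = 46.
φ(449) = 449 − 1 = 448.
Since φ is multiplicative, φ(20849764) = 2 · 12 · 18 · 46 · 448 = 8902656.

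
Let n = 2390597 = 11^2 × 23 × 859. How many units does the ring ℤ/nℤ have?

φ(11^2) = 11^1·(11−1) = 11·10 = 110.
φ(23) = 23 − 1 = 22.
φ(859) = 859 − 1 = 858.
Multiply: 110 · 22 · 858 = 2076360.

2076360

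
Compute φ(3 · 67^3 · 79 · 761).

35126245440

φ(54244712391) = 54244712391 · (1 − 1/3) · (1 − 1/67) · (1 − 1/79) · (1 − 1/761)
       = 54244712391 · 7824960/12083919 = 35126245440.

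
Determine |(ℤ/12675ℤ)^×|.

6240

First factor: 12675 = 3 × 5**2 × 13**2.
φ(12675) = 12675 · (1 − 1/3) · (1 − 1/5) · (1 − 1/13)
       = 12675 · 96/195 = 6240.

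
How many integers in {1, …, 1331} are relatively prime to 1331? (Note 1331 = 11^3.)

1210

φ(11^3) = 11^2·(11−1) = 121·10 = 1210.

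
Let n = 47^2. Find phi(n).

2162

φ(2209) = 2209 · (1 − 1/47)
       = 2209 · 46/47 = 2162.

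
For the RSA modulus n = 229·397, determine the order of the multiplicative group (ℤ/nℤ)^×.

90288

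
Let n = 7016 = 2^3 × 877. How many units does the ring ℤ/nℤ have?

φ(2^3) = 2^2·(2−1) = 4·1 = 4.
φ(877) = 877 − 1 = 876.
φ(7016) = 4 × 876 = 3504.

3504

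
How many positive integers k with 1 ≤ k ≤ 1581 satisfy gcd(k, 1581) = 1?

First factor: 1581 = 3 × 17 × 31.
φ(1581) = 1581 · (1 − 1/3) · (1 − 1/17) · (1 − 1/31)
       = 1581 · 960/1581 = 960.

960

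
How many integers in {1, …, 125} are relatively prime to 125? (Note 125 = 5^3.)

100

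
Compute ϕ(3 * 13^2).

φ(3) = 3 − 1 = 2.
φ(13^2) = 13^1·(13−1) = 13·12 = 156.
Since φ is multiplicative, φ(507) = 2 · 156 = 312.

312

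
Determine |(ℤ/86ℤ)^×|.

First factor: 86 = 2 × 43.
φ(2) = 2 − 1 = 1.
φ(43) = 43 − 1 = 42.
φ(86) = 1 × 42 = 42.

42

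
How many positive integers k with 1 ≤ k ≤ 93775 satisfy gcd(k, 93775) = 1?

66000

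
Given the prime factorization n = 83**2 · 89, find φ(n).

φ(613121) = 613121 · (1 − 1/83) · (1 − 1/89)
       = 613121 · 7216/7387 = 598928.

598928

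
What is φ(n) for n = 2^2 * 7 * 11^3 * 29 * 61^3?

90768585600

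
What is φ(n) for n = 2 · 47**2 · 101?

216200

φ(2) = 2 − 1 = 1.
φ(47^2) = 47^1·(47−1) = 47·46 = 2162.
φ(101) = 101 − 1 = 100.
φ(446218) = 1 × 2162 × 100 = 216200.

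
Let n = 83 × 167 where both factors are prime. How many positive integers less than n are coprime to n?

φ(pq) = (p−1)(q−1) = 82 · 166 = 13612.

13612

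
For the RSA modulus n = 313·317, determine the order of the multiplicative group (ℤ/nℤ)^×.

φ(n) = (p − 1)(q − 1) = (313−1)(317−1) = 312·316 = 98592.

98592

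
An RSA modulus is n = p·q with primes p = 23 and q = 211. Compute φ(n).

4620

φ(n) = (p − 1)(q − 1) = (23−1)(211−1) = 22·210 = 4620.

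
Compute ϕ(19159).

14784

First factor: 19159 = 7**2 × 17 × 23.
φ(7^2) = 7^1·(7−1) = 7·6 = 42.
φ(17) = 17 − 1 = 16.
φ(23) = 23 − 1 = 22.
Since φ is multiplicative, φ(19159) = 42 · 16 · 22 = 14784.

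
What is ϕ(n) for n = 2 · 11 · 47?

460

φ(1034) = 1034 · (1 − 1/2) · (1 − 1/11) · (1 − 1/47)
       = 1034 · 460/1034 = 460.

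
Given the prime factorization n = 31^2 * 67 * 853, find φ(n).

φ(54922111) = 54922111 · (1 − 1/31) · (1 − 1/67) · (1 − 1/853)
       = 54922111 · 1686960/1771681 = 52295760.

52295760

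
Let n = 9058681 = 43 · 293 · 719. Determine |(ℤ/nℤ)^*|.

φ(43) = 43 − 1 = 42.
φ(293) = 293 − 1 = 292.
φ(719) = 719 − 1 = 718.
Since φ is multiplicative, φ(9058681) = 42 · 292 · 718 = 8805552.

8805552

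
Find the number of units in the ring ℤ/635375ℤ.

422400

First factor: 635375 = 5**3 · 13 · 17 · 23.
φ(5^3) = 5^3 − 5^2 = 125 − 25 = 100.
φ(13) = 13 − 1 = 12.
φ(17) = 17 − 1 = 16.
φ(23) = 23 − 1 = 22.
φ(635375) = 100 × 12 × 16 × 22 = 422400.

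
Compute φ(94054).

Prime factorization: 94054 = 2 * 31 * 37 * 41.
φ(2) = 2 − 1 = 1.
φ(31) = 31 − 1 = 30.
φ(37) = 37 − 1 = 36.
φ(41) = 41 − 1 = 40.
Since φ is multiplicative, φ(94054) = 1 · 30 · 36 · 40 = 43200.

43200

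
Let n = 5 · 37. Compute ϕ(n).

φ(185) = 185 · (1 − 1/5) · (1 − 1/37)
       = 185 · 144/185 = 144.

144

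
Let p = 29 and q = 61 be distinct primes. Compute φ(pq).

φ(1769) = 1769 · (1 − 1/29) · (1 − 1/61)
       = 1769 · 1680/1769 = 1680.

1680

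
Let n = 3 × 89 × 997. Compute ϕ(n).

φ(3) = 3 − 1 = 2.
φ(89) = 89 − 1 = 88.
φ(997) = 997 − 1 = 996.
φ(266199) = 2 × 88 × 996 = 175296.

175296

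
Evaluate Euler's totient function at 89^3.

697048

φ(89^3) = 89^2·(89−1) = 7921·88 = 697048.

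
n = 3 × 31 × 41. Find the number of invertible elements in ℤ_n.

2400

φ(3) = 3 − 1 = 2.
φ(31) = 31 − 1 = 30.
φ(41) = 41 − 1 = 40.
φ(3813) = 2 × 30 × 40 = 2400.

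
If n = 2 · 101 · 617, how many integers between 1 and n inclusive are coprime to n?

61600

φ(124634) = 124634 · (1 − 1/2) · (1 − 1/101) · (1 − 1/617)
       = 124634 · 61600/124634 = 61600.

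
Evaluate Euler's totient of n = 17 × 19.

φ(17) = 17 − 1 = 16.
φ(19) = 19 − 1 = 18.
φ(323) = 16 × 18 = 288.

288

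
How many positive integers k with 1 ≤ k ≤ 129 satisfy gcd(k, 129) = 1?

84

First factor: 129 = 3 * 43.
φ(3) = 3 − 1 = 2.
φ(43) = 43 − 1 = 42.
Since φ is multiplicative, φ(129) = 2 · 42 = 84.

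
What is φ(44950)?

Factor 44950: 44950 = 2 · 5^2 · 29 · 31.
φ(2) = 2 − 1 = 1.
φ(5^2) = 5^1·(5−1) = 5·4 = 20.
φ(29) = 29 − 1 = 28.
φ(31) = 31 − 1 = 30.
φ(44950) = 1 × 20 × 28 × 30 = 16800.

16800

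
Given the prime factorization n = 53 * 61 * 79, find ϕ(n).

φ(53) = 53 − 1 = 52.
φ(61) = 61 − 1 = 60.
φ(79) = 79 − 1 = 78.
φ(255407) = 52 × 60 × 78 = 243360.

243360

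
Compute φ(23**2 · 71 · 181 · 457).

2907273600

φ(3106767803) = 3106767803 · (1 − 1/23) · (1 − 1/71) · (1 − 1/181) · (1 − 1/457)
       = 3106767803 · 126403200/135076861 = 2907273600.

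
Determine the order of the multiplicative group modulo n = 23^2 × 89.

44528

φ(23^2) = 23^2 − 23^1 = 529 − 23 = 506.
φ(89) = 89 − 1 = 88.
Multiply: 506 · 88 = 44528.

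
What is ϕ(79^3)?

φ(79^3) = 79^3 − 79^2 = 493039 − 6241 = 486798.

486798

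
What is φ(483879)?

277200

Prime factorization: 483879 = 3 × 11^2 × 31 × 43.
φ(483879) = 483879 · (1 − 1/3) · (1 − 1/11) · (1 − 1/31) · (1 − 1/43)
       = 483879 · 25200/43989 = 277200.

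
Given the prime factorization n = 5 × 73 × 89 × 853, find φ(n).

21593088

φ(5) = 5 − 1 = 4.
φ(73) = 73 − 1 = 72.
φ(89) = 89 − 1 = 88.
φ(853) = 853 − 1 = 852.
φ(27709705) = 4 × 72 × 88 × 852 = 21593088.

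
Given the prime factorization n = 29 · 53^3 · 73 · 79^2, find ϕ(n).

φ(1966992252769) = 1966992252769 · (1 − 1/29) · (1 − 1/53) · (1 − 1/73) · (1 − 1/79)
       = 1966992252769 · 8176896/8863879 = 1814543168256.

1814543168256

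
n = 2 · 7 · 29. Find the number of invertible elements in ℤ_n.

168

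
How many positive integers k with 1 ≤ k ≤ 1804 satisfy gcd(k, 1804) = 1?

1804 = 2**2 · 11 · 41.
φ(1804) = 1804 · (1 − 1/2) · (1 − 1/11) · (1 − 1/41)
       = 1804 · 400/902 = 800.

800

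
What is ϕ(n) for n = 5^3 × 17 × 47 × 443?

φ(44244625) = 44244625 · (1 − 1/5) · (1 − 1/17) · (1 − 1/47) · (1 − 1/443)
       = 44244625 · 1301248/1769785 = 32531200.

32531200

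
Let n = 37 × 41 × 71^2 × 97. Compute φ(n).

687052800

φ(741778109) = 741778109 · (1 − 1/37) · (1 − 1/41) · (1 − 1/71) · (1 − 1/97)
       = 741778109 · 9676800/10447579 = 687052800.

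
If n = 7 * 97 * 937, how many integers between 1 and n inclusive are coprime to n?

φ(7) = 7 − 1 = 6.
φ(97) = 97 − 1 = 96.
φ(937) = 937 − 1 = 936.
φ(636223) = 6 × 96 × 936 = 539136.

539136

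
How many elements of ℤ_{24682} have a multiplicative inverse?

Prime factorization: 24682 = 2 · 7 · 41 · 43.
φ(2) = 2 − 1 = 1.
φ(7) = 7 − 1 = 6.
φ(41) = 41 − 1 = 40.
φ(43) = 43 − 1 = 42.
Multiply: 1 · 6 · 40 · 42 = 10080.

10080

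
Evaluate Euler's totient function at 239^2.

56882

φ(239^2) = 239^2 − 239^1 = 57121 − 239 = 56882.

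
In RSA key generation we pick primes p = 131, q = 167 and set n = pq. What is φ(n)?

φ(21877) = 21877 · (1 − 1/131) · (1 − 1/167)
       = 21877 · 21580/21877 = 21580.

21580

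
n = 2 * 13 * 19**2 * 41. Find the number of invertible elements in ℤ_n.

φ(384826) = 384826 · (1 − 1/2) · (1 − 1/13) · (1 − 1/19) · (1 − 1/41)
       = 384826 · 8640/20254 = 164160.

164160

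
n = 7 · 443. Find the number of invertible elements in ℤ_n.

φ(7) = 7 − 1 = 6.
φ(443) = 443 − 1 = 442.
Multiply: 6 · 442 = 2652.

2652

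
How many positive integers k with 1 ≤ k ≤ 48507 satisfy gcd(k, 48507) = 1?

First factor: 48507 = 3 · 19 · 23 · 37.
φ(48507) = 48507 · (1 − 1/3) · (1 − 1/19) · (1 − 1/23) · (1 − 1/37)
       = 48507 · 28512/48507 = 28512.

28512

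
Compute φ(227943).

Prime factorization: 227943 = 3^2 · 19 · 31 · 43.
φ(3^2) = 3^1·(3−1) = 3·2 = 6.
φ(19) = 19 − 1 = 18.
φ(31) = 31 − 1 = 30.
φ(43) = 43 − 1 = 42.
Multiply: 6 · 18 · 30 · 42 = 136080.

136080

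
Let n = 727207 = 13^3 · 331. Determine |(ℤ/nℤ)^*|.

669240

φ(13^3) = 13^2·(13−1) = 169·12 = 2028.
φ(331) = 331 − 1 = 330.
Since φ is multiplicative, φ(727207) = 2028 · 330 = 669240.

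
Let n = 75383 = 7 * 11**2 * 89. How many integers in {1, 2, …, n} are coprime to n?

58080

φ(7) = 7 − 1 = 6.
φ(11^2) = 11^1·(11−1) = 11·10 = 110.
φ(89) = 89 − 1 = 88.
Since φ is multiplicative, φ(75383) = 6 · 110 · 88 = 58080.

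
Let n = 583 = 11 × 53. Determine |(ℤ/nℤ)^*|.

520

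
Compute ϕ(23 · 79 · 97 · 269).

44149248

φ(47410981) = 47410981 · (1 − 1/23) · (1 − 1/79) · (1 − 1/97) · (1 − 1/269)
       = 47410981 · 44149248/47410981 = 44149248.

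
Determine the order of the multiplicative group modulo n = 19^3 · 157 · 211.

φ(227218093) = 227218093 · (1 − 1/19) · (1 − 1/157) · (1 − 1/211)
       = 227218093 · 589680/629413 = 212874480.

212874480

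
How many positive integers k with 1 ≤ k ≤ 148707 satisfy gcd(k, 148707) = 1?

Prime factorization: 148707 = 3^2 * 13 * 31 * 41.
φ(3^2) = 3^1·(3−1) = 3·2 = 6.
φ(13) = 13 − 1 = 12.
φ(31) = 31 − 1 = 30.
φ(41) = 41 − 1 = 40.
φ(148707) = 6 × 12 × 30 × 40 = 86400.

86400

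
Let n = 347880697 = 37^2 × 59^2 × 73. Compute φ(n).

328183488

φ(37^2) = 37^2 − 37^1 = 1369 − 37 = 1332.
φ(59^2) = 59^2 − 59^1 = 3481 − 59 = 3422.
φ(73) = 73 − 1 = 72.
Multiply: 1332 · 3422 · 72 = 328183488.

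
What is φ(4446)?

Factor 4446: 4446 = 2 * 3^2 * 13 * 19.
φ(4446) = 4446 · (1 − 1/2) · (1 − 1/3) · (1 − 1/13) · (1 − 1/19)
       = 4446 · 432/1482 = 1296.

1296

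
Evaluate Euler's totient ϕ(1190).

384

First factor: 1190 = 2 · 5 · 7 · 17.
φ(2) = 2 − 1 = 1.
φ(5) = 5 − 1 = 4.
φ(7) = 7 − 1 = 6.
φ(17) = 17 − 1 = 16.
Since φ is multiplicative, φ(1190) = 1 · 4 · 6 · 16 = 384.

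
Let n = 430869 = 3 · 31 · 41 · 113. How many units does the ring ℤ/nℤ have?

268800

φ(430869) = 430869 · (1 − 1/3) · (1 − 1/31) · (1 − 1/41) · (1 − 1/113)
       = 430869 · 268800/430869 = 268800.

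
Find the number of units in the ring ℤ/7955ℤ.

6048

Prime factorization: 7955 = 5 · 37 · 43.
φ(7955) = 7955 · (1 − 1/5) · (1 − 1/37) · (1 − 1/43)
       = 7955 · 6048/7955 = 6048.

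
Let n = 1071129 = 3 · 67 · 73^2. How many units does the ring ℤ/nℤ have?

φ(1071129) = 1071129 · (1 − 1/3) · (1 − 1/67) · (1 − 1/73)
       = 1071129 · 9504/14673 = 693792.

693792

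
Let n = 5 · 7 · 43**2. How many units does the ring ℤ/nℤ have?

43344

φ(5) = 5 − 1 = 4.
φ(7) = 7 − 1 = 6.
φ(43^2) = 43^1·(43−1) = 43·42 = 1806.
Since φ is multiplicative, φ(64715) = 4 · 6 · 1806 = 43344.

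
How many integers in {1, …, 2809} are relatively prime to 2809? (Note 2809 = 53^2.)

φ(2809) = 2809 · (1 − 1/53)
       = 2809 · 52/53 = 2756.

2756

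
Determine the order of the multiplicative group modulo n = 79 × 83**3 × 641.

φ(79) = 79 − 1 = 78.
φ(83^3) = 83^3 − 83^2 = 571787 − 6889 = 564898.
φ(641) = 641 − 1 = 640.
φ(28954721893) = 78 × 564898 × 640 = 28199708160.

28199708160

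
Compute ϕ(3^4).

φ(3^4) = 3^3·(3−1) = 27·2 = 54.

54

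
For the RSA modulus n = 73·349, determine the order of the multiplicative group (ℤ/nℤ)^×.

φ(73) = 73 − 1 = 72.
φ(349) = 349 − 1 = 348.
Since φ is multiplicative, φ(25477) = 72 · 348 = 25056.

25056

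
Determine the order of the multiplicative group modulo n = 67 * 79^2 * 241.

97606080

φ(67) = 67 − 1 = 66.
φ(79^2) = 79^2 − 79^1 = 6241 − 79 = 6162.
φ(241) = 241 − 1 = 240.
φ(100773427) = 66 × 6162 × 240 = 97606080.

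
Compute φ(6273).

Prime factorization: 6273 = 3^2 · 17 · 41.
φ(6273) = 6273 · (1 − 1/3) · (1 − 1/17) · (1 − 1/41)
       = 6273 · 1280/2091 = 3840.

3840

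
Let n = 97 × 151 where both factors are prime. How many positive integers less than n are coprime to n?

14400

φ(14647) = 14647 · (1 − 1/97) · (1 − 1/151)
       = 14647 · 14400/14647 = 14400.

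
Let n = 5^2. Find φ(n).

φ(5^2) = 5^1·(5−1) = 5·4 = 20.

20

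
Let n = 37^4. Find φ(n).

1823508

φ(1874161) = 1874161 · (1 − 1/37)
       = 1874161 · 36/37 = 1823508.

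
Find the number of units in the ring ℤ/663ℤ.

384

Prime factorization: 663 = 3 · 13 · 17.
φ(663) = 663 · (1 − 1/3) · (1 − 1/13) · (1 − 1/17)
       = 663 · 384/663 = 384.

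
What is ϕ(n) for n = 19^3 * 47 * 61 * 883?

15818211360

φ(19^3) = 19^2·(19−1) = 361·18 = 6498.
φ(47) = 47 − 1 = 46.
φ(61) = 61 − 1 = 60.
φ(883) = 883 − 1 = 882.
Since φ is multiplicative, φ(17363976899) = 6498 · 46 · 60 · 882 = 15818211360.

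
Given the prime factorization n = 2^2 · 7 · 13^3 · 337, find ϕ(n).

8176896

φ(2^2) = 2^1·(2−1) = 2·1 = 2.
φ(7) = 7 − 1 = 6.
φ(13^3) = 13^3 − 13^2 = 2197 − 169 = 2028.
φ(337) = 337 − 1 = 336.
Since φ is multiplicative, φ(20730892) = 2 · 6 · 2028 · 336 = 8176896.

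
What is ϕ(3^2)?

φ(3^2) = 3^2 − 3^1 = 9 − 3 = 6.

6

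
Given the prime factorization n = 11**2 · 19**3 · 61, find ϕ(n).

42886800

φ(50626279) = 50626279 · (1 − 1/11) · (1 − 1/19) · (1 − 1/61)
       = 50626279 · 10800/12749 = 42886800.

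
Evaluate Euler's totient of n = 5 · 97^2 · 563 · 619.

φ(16395041365) = 16395041365 · (1 − 1/5) · (1 − 1/97) · (1 − 1/563) · (1 − 1/619)
       = 16395041365 · 133369344/169021045 = 12936826368.

12936826368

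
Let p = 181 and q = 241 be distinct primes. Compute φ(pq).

43200

φ(pq) = (p−1)(q−1) = 180 · 240 = 43200.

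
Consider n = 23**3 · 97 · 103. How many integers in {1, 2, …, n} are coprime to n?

113959296

φ(23^3) = 23^3 − 23^2 = 12167 − 529 = 11638.
φ(97) = 97 − 1 = 96.
φ(103) = 103 − 1 = 102.
Since φ is multiplicative, φ(121560497) = 11638 · 96 · 102 = 113959296.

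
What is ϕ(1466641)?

1161600

1466641 = 11^2 × 17 × 23 × 31.
φ(11^2) = 11^2 − 11^1 = 121 − 11 = 110.
φ(17) = 17 − 1 = 16.
φ(23) = 23 − 1 = 22.
φ(31) = 31 − 1 = 30.
φ(1466641) = 110 × 16 × 22 × 30 = 1161600.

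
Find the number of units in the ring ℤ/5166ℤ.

First factor: 5166 = 2 × 3**2 × 7 × 41.
φ(5166) = 5166 · (1 − 1/2) · (1 − 1/3) · (1 − 1/7) · (1 − 1/41)
       = 5166 · 480/1722 = 1440.

1440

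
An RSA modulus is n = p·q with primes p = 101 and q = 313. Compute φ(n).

31200

φ(101) = 101 − 1 = 100.
φ(313) = 313 − 1 = 312.
Since φ is multiplicative, φ(31613) = 100 · 312 = 31200.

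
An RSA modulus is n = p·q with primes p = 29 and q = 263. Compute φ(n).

7336

φ(29) = 29 − 1 = 28.
φ(263) = 263 − 1 = 262.
Multiply: 28 · 262 = 7336.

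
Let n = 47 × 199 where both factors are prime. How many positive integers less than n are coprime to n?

φ(47) = 47 − 1 = 46.
φ(199) = 199 − 1 = 198.
Multiply: 46 · 198 = 9108.

9108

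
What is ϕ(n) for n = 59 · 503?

29116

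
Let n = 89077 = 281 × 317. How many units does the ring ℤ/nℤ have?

88480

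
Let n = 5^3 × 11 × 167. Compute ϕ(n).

φ(5^3) = 5^3 − 5^2 = 125 − 25 = 100.
φ(11) = 11 − 1 = 10.
φ(167) = 167 − 1 = 166.
φ(229625) = 100 × 10 × 166 = 166000.

166000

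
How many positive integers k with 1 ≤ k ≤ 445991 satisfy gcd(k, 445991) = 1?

Prime factorization: 445991 = 7 * 13^3 * 29.
φ(7) = 7 − 1 = 6.
φ(13^3) = 13^2·(13−1) = 169·12 = 2028.
φ(29) = 29 − 1 = 28.
φ(445991) = 6 × 2028 × 28 = 340704.

340704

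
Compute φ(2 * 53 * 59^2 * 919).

φ(339098134) = 339098134 · (1 − 1/2) · (1 − 1/53) · (1 − 1/59) · (1 − 1/919)
       = 339098134 · 2768688/5747426 = 163352592.

163352592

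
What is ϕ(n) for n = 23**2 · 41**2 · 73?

φ(23^2) = 23^1·(23−1) = 23·22 = 506.
φ(41^2) = 41^1·(41−1) = 41·40 = 1640.
φ(73) = 73 − 1 = 72.
Multiply: 506 · 1640 · 72 = 59748480.

59748480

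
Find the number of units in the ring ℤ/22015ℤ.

13824

First factor: 22015 = 5 * 7 * 17 * 37.
φ(22015) = 22015 · (1 − 1/5) · (1 − 1/7) · (1 − 1/17) · (1 − 1/37)
       = 22015 · 13824/22015 = 13824.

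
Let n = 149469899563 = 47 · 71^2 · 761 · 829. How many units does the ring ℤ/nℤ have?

φ(47) = 47 − 1 = 46.
φ(71^2) = 71^2 − 71^1 = 5041 − 71 = 4970.
φ(761) = 761 − 1 = 760.
φ(829) = 829 − 1 = 828.
Multiply: 46 · 4970 · 760 · 828 = 143865993600.

143865993600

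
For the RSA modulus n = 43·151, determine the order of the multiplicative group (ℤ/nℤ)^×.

φ(6493) = 6493 · (1 − 1/43) · (1 − 1/151)
       = 6493 · 6300/6493 = 6300.

6300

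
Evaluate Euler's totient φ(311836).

First factor: 311836 = 2^2 · 7^2 · 37 · 43.
φ(311836) = 311836 · (1 − 1/2) · (1 − 1/7) · (1 − 1/37) · (1 − 1/43)
       = 311836 · 9072/22274 = 127008.

127008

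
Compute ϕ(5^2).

20

φ(25) = 25 · (1 − 1/5)
       = 25 · 4/5 = 20.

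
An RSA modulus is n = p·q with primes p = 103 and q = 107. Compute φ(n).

φ(n) = (p − 1)(q − 1) = (103−1)(107−1) = 102·106 = 10812.

10812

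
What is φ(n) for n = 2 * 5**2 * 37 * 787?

565920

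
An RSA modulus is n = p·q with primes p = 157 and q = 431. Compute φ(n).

φ(67667) = 67667 · (1 − 1/157) · (1 − 1/431)
       = 67667 · 67080/67667 = 67080.

67080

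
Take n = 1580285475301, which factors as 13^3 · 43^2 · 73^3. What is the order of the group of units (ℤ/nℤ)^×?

φ(13^3) = 13^2·(13−1) = 169·12 = 2028.
φ(43^2) = 43^2 − 43^1 = 1849 − 43 = 1806.
φ(73^3) = 73^2·(73−1) = 5329·72 = 383688.
Since φ is multiplicative, φ(1580285475301) = 2028 · 1806 · 383688 = 1405283390784.

1405283390784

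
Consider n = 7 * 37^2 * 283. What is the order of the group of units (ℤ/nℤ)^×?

φ(7) = 7 − 1 = 6.
φ(37^2) = 37^1·(37−1) = 37·36 = 1332.
φ(283) = 283 − 1 = 282.
φ(2711989) = 6 × 1332 × 282 = 2253744.

2253744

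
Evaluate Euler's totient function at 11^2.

110

φ(121) = 121 · (1 − 1/11)
       = 121 · 10/11 = 110.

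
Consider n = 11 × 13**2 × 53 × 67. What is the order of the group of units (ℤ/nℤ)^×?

5353920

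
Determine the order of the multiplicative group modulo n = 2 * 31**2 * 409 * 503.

φ(395407294) = 395407294 · (1 − 1/2) · (1 − 1/31) · (1 − 1/409) · (1 − 1/503)
       = 395407294 · 6144480/12755074 = 190478880.

190478880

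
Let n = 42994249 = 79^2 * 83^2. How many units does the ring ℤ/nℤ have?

φ(79^2) = 79^2 − 79^1 = 6241 − 79 = 6162.
φ(83^2) = 83^2 − 83^1 = 6889 − 83 = 6806.
φ(42994249) = 6162 × 6806 = 41938572.

41938572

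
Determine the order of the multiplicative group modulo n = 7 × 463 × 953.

2638944

φ(3088673) = 3088673 · (1 − 1/7) · (1 − 1/463) · (1 − 1/953)
       = 3088673 · 2638944/3088673 = 2638944.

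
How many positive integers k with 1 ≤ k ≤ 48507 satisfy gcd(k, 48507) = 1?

28512

Factor 48507: 48507 = 3 · 19 · 23 · 37.
φ(48507) = 48507 · (1 − 1/3) · (1 − 1/19) · (1 − 1/23) · (1 − 1/37)
       = 48507 · 28512/48507 = 28512.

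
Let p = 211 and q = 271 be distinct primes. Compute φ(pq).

56700

φ(n) = (p − 1)(q − 1) = (211−1)(271−1) = 210·270 = 56700.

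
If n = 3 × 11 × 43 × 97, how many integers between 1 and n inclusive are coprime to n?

80640

φ(137643) = 137643 · (1 − 1/3) · (1 − 1/11) · (1 − 1/43) · (1 − 1/97)
       = 137643 · 80640/137643 = 80640.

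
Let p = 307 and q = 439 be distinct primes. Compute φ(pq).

φ(n) = (p − 1)(q − 1) = (307−1)(439−1) = 306·438 = 134028.

134028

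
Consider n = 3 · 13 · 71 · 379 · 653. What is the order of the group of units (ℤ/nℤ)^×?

414046080

φ(3) = 3 − 1 = 2.
φ(13) = 13 − 1 = 12.
φ(71) = 71 − 1 = 70.
φ(379) = 379 − 1 = 378.
φ(653) = 653 − 1 = 652.
Since φ is multiplicative, φ(685291503) = 2 · 12 · 70 · 378 · 652 = 414046080.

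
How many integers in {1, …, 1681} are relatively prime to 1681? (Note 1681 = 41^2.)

φ(1681) = 1681 · (1 − 1/41)
       = 1681 · 40/41 = 1640.

1640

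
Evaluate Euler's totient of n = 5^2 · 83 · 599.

φ(5^2) = 5^1·(5−1) = 5·4 = 20.
φ(83) = 83 − 1 = 82.
φ(599) = 599 − 1 = 598.
Since φ is multiplicative, φ(1242925) = 20 · 82 · 598 = 980720.

980720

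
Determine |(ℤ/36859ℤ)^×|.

33600

36859 = 29 × 31 × 41.
φ(36859) = 36859 · (1 − 1/29) · (1 − 1/31) · (1 − 1/41)
       = 36859 · 33600/36859 = 33600.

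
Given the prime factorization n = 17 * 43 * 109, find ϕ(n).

72576

φ(17) = 17 − 1 = 16.
φ(43) = 43 − 1 = 42.
φ(109) = 109 − 1 = 108.
Multiply: 16 · 42 · 108 = 72576.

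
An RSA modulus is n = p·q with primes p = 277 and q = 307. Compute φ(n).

For distinct primes, φ(pq) = (p−1)(q−1) = 276 × 306 = 84456.

84456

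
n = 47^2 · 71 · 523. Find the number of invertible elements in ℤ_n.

φ(47^2) = 47^1·(47−1) = 47·46 = 2162.
φ(71) = 71 − 1 = 70.
φ(523) = 523 − 1 = 522.
φ(82026797) = 2162 × 70 × 522 = 78999480.

78999480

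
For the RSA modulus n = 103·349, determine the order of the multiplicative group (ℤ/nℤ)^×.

φ(pq) = (p−1)(q−1) = 102 · 348 = 35496.

35496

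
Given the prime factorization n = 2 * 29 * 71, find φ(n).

1960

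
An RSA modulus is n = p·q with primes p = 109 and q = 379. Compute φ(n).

40824

φ(pq) = (p−1)(q−1) = 108 · 378 = 40824.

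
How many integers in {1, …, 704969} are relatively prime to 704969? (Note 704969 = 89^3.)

φ(89^3) = 89^2·(89−1) = 7921·88 = 697048.

697048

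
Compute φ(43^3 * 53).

φ(43^3) = 43^2·(43−1) = 1849·42 = 77658.
φ(53) = 53 − 1 = 52.
φ(4213871) = 77658 × 52 = 4038216.

4038216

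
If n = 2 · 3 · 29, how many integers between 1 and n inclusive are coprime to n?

φ(2) = 2 − 1 = 1.
φ(3) = 3 − 1 = 2.
φ(29) = 29 − 1 = 28.
Multiply: 1 · 2 · 28 = 56.

56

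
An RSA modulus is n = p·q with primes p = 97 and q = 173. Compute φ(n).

16512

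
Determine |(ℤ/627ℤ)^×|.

360

First factor: 627 = 3 · 11 · 19.
φ(627) = 627 · (1 − 1/3) · (1 − 1/11) · (1 − 1/19)
       = 627 · 360/627 = 360.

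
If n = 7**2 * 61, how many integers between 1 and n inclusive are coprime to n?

2520

φ(7^2) = 7^1·(7−1) = 7·6 = 42.
φ(61) = 61 − 1 = 60.
φ(2989) = 42 × 60 = 2520.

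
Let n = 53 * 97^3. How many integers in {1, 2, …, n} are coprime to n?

46969728

φ(48371669) = 48371669 · (1 − 1/53) · (1 − 1/97)
       = 48371669 · 4992/5141 = 46969728.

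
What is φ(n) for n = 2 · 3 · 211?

420

φ(2) = 2 − 1 = 1.
φ(3) = 3 − 1 = 2.
φ(211) = 211 − 1 = 210.
Multiply: 1 · 2 · 210 = 420.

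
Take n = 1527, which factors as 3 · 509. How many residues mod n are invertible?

1016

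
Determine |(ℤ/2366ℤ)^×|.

Factor 2366: 2366 = 2 × 7 × 13**2.
φ(2366) = 2366 · (1 − 1/2) · (1 − 1/7) · (1 − 1/13)
       = 2366 · 72/182 = 936.

936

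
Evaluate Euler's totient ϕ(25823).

20160

25823 = 7**2 × 17 × 31.
φ(25823) = 25823 · (1 − 1/7) · (1 − 1/17) · (1 − 1/31)
       = 25823 · 2880/3689 = 20160.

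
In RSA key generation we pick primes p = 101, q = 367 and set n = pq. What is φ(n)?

36600

φ(pq) = (p−1)(q−1) = 100 · 366 = 36600.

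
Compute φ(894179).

894179 = 11 · 13**3 · 37.
φ(11) = 11 − 1 = 10.
φ(13^3) = 13^3 − 13^2 = 2197 − 169 = 2028.
φ(37) = 37 − 1 = 36.
φ(894179) = 10 × 2028 × 36 = 730080.

730080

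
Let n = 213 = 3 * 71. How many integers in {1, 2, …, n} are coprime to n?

140

φ(3) = 3 − 1 = 2.
φ(71) = 71 − 1 = 70.
φ(213) = 2 × 70 = 140.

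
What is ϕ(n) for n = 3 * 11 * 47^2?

43240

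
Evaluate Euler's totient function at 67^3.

296274

φ(67^3) = 67^3 − 67^2 = 300763 − 4489 = 296274.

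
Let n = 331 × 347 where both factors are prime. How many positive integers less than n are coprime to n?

114180

For distinct primes, φ(pq) = (p−1)(q−1) = 330 × 346 = 114180.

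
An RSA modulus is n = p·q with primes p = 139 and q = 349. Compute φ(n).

48024

φ(48511) = 48511 · (1 − 1/139) · (1 − 1/349)
       = 48511 · 48024/48511 = 48024.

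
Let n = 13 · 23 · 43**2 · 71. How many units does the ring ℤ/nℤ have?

33374880

φ(39252421) = 39252421 · (1 − 1/13) · (1 − 1/23) · (1 − 1/43) · (1 − 1/71)
       = 39252421 · 776160/912847 = 33374880.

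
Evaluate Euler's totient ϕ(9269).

7920

First factor: 9269 = 13 * 23 * 31.
φ(13) = 13 − 1 = 12.
φ(23) = 23 − 1 = 22.
φ(31) = 31 − 1 = 30.
Since φ is multiplicative, φ(9269) = 12 · 22 · 30 = 7920.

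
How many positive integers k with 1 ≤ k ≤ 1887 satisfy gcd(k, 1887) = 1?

1152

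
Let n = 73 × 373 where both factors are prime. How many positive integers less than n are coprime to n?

26784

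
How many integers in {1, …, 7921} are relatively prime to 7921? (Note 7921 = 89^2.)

φ(89^2) = 89^1·(89−1) = 89·88 = 7832.

7832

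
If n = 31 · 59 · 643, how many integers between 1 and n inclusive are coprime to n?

1117080

φ(1176047) = 1176047 · (1 − 1/31) · (1 − 1/59) · (1 − 1/643)
       = 1176047 · 1117080/1176047 = 1117080.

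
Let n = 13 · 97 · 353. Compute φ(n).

405504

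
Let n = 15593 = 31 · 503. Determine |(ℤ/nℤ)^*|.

φ(15593) = 15593 · (1 − 1/31) · (1 − 1/503)
       = 15593 · 15060/15593 = 15060.

15060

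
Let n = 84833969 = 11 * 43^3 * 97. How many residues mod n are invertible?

φ(11) = 11 − 1 = 10.
φ(43^3) = 43^2·(43−1) = 1849·42 = 77658.
φ(97) = 97 − 1 = 96.
φ(84833969) = 10 × 77658 × 96 = 74551680.

74551680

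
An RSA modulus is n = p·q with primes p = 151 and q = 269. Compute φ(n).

For distinct primes, φ(pq) = (p−1)(q−1) = 150 × 268 = 40200.

40200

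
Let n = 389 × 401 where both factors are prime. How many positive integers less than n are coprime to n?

φ(pq) = (p−1)(q−1) = 388 · 400 = 155200.

155200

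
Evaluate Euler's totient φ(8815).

6720

Factor 8815: 8815 = 5 × 41 × 43.
φ(8815) = 8815 · (1 − 1/5) · (1 − 1/41) · (1 − 1/43)
       = 8815 · 6720/8815 = 6720.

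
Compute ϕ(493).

Factor 493: 493 = 17 × 29.
φ(493) = 493 · (1 − 1/17) · (1 − 1/29)
       = 493 · 448/493 = 448.

448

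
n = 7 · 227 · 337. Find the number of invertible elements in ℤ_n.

455616

φ(535493) = 535493 · (1 − 1/7) · (1 − 1/227) · (1 − 1/337)
       = 535493 · 455616/535493 = 455616.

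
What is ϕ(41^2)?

φ(41^2) = 41^2 − 41^1 = 1681 − 41 = 1640.

1640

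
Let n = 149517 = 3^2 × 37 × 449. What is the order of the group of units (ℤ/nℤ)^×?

96768

φ(3^2) = 3^2 − 3^1 = 9 − 3 = 6.
φ(37) = 37 − 1 = 36.
φ(449) = 449 − 1 = 448.
Multiply: 6 · 36 · 448 = 96768.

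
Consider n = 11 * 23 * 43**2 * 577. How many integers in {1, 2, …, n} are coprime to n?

φ(269918869) = 269918869 · (1 − 1/11) · (1 − 1/23) · (1 − 1/43) · (1 − 1/577)
       = 269918869 · 5322240/6277183 = 228856320.

228856320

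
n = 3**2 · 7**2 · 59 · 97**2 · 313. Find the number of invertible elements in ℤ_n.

φ(3^2) = 3^2 − 3^1 = 9 − 3 = 6.
φ(7^2) = 7^1·(7−1) = 7·6 = 42.
φ(59) = 59 − 1 = 58.
φ(97^2) = 97^1·(97−1) = 97·96 = 9312.
φ(313) = 313 − 1 = 312.
Since φ is multiplicative, φ(76626397323) = 6 · 42 · 58 · 9312 · 312 = 42464507904.

42464507904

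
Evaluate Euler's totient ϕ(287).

240

Prime factorization: 287 = 7 × 41.
φ(287) = 287 · (1 − 1/7) · (1 − 1/41)
       = 287 · 240/287 = 240.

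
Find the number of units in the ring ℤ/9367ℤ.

9367 = 17 × 19 × 29.
φ(17) = 17 − 1 = 16.
φ(19) = 19 − 1 = 18.
φ(29) = 29 − 1 = 28.
Multiply: 16 · 18 · 28 = 8064.

8064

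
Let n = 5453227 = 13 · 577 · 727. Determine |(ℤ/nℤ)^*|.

5018112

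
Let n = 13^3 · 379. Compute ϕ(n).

766584

φ(832663) = 832663 · (1 − 1/13) · (1 − 1/379)
       = 832663 · 4536/4927 = 766584.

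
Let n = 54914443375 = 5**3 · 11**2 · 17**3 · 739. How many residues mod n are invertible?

φ(5^3) = 5^3 − 5^2 = 125 − 25 = 100.
φ(11^2) = 11^2 − 11^1 = 121 − 11 = 110.
φ(17^3) = 17^3 − 17^2 = 4913 − 289 = 4624.
φ(739) = 739 − 1 = 738.
φ(54914443375) = 100 × 110 × 4624 × 738 = 37537632000.

37537632000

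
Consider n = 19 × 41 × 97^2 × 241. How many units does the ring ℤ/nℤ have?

1609113600

φ(1766436251) = 1766436251 · (1 − 1/19) · (1 − 1/41) · (1 − 1/97) · (1 − 1/241)
       = 1766436251 · 16588800/18210683 = 1609113600.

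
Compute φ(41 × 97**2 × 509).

189219840

φ(196356421) = 196356421 · (1 − 1/41) · (1 − 1/97) · (1 − 1/509)
       = 196356421 · 1950720/2024293 = 189219840.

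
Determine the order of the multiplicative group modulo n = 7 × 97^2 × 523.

φ(7) = 7 − 1 = 6.
φ(97^2) = 97^2 − 97^1 = 9409 − 97 = 9312.
φ(523) = 523 − 1 = 522.
φ(34446349) = 6 × 9312 × 522 = 29165184.

29165184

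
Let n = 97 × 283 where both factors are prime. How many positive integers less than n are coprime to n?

φ(97) = 97 − 1 = 96.
φ(283) = 283 − 1 = 282.
Since φ is multiplicative, φ(27451) = 96 · 282 = 27072.

27072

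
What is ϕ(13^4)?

26364

φ(28561) = 28561 · (1 − 1/13)
       = 28561 · 12/13 = 26364.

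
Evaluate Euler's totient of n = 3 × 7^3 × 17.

φ(3) = 3 − 1 = 2.
φ(7^3) = 7^3 − 7^2 = 343 − 49 = 294.
φ(17) = 17 − 1 = 16.
Since φ is multiplicative, φ(17493) = 2 · 294 · 16 = 9408.

9408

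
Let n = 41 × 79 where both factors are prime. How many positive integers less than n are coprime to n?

3120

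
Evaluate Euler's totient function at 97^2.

9312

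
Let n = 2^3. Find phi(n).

4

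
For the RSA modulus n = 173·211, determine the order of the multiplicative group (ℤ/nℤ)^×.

φ(n) = (p − 1)(q − 1) = (173−1)(211−1) = 172·210 = 36120.

36120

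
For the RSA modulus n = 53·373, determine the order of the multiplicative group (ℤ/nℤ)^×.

19344

φ(19769) = 19769 · (1 − 1/53) · (1 − 1/373)
       = 19769 · 19344/19769 = 19344.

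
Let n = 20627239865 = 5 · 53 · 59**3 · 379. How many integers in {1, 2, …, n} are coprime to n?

15874028352

φ(5) = 5 − 1 = 4.
φ(53) = 53 − 1 = 52.
φ(59^3) = 59^3 − 59^2 = 205379 − 3481 = 201898.
φ(379) = 379 − 1 = 378.
φ(20627239865) = 4 × 52 × 201898 × 378 = 15874028352.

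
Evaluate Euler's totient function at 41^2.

1640

φ(41^2) = 41^1·(41−1) = 41·40 = 1640.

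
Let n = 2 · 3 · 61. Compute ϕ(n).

120

φ(2) = 2 − 1 = 1.
φ(3) = 3 − 1 = 2.
φ(61) = 61 − 1 = 60.
Since φ is multiplicative, φ(366) = 1 · 2 · 60 = 120.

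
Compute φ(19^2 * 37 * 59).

φ(788063) = 788063 · (1 − 1/19) · (1 − 1/37) · (1 − 1/59)
       = 788063 · 37584/41477 = 714096.

714096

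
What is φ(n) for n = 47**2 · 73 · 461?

φ(74339477) = 74339477 · (1 − 1/47) · (1 − 1/73) · (1 − 1/461)
       = 74339477 · 1523520/1581691 = 71605440.

71605440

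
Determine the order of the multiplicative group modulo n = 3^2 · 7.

36

φ(3^2) = 3^2 − 3^1 = 9 − 3 = 6.
φ(7) = 7 − 1 = 6.
φ(63) = 6 × 6 = 36.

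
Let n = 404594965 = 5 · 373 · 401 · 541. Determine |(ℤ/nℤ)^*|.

φ(5) = 5 − 1 = 4.
φ(373) = 373 − 1 = 372.
φ(401) = 401 − 1 = 400.
φ(541) = 541 − 1 = 540.
Multiply: 4 · 372 · 400 · 540 = 321408000.

321408000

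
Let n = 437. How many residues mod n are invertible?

First factor: 437 = 19 × 23.
φ(19) = 19 − 1 = 18.
φ(23) = 23 − 1 = 22.
φ(437) = 18 × 22 = 396.

396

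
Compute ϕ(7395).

First factor: 7395 = 3 × 5 × 17 × 29.
φ(7395) = 7395 · (1 − 1/3) · (1 − 1/5) · (1 − 1/17) · (1 − 1/29)
       = 7395 · 3584/7395 = 3584.

3584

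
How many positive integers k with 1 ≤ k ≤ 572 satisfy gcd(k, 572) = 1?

Factor 572: 572 = 2^2 · 11 · 13.
φ(572) = 572 · (1 − 1/2) · (1 − 1/11) · (1 − 1/13)
       = 572 · 120/286 = 240.

240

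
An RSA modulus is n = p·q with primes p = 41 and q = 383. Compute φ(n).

φ(pq) = (p−1)(q−1) = 40 · 382 = 15280.

15280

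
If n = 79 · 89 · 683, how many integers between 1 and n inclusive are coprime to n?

φ(79) = 79 − 1 = 78.
φ(89) = 89 − 1 = 88.
φ(683) = 683 − 1 = 682.
Since φ is multiplicative, φ(4802173) = 78 · 88 · 682 = 4681248.

4681248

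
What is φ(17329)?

15120

Prime factorization: 17329 = 13 · 31 · 43.
φ(13) = 13 − 1 = 12.
φ(31) = 31 − 1 = 30.
φ(43) = 43 − 1 = 42.
φ(17329) = 12 × 30 × 42 = 15120.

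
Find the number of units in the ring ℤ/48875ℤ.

35200

Prime factorization: 48875 = 5**3 · 17 · 23.
φ(48875) = 48875 · (1 − 1/5) · (1 − 1/17) · (1 − 1/23)
       = 48875 · 1408/1955 = 35200.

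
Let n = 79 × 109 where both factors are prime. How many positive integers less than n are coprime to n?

8424

For distinct primes, φ(pq) = (p−1)(q−1) = 78 × 108 = 8424.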